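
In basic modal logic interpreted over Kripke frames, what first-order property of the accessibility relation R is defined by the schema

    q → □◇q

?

Symmetry

This schema is the B axiom.
It corresponds to symmetry: ∀x ∀y (Rxy → Ryx).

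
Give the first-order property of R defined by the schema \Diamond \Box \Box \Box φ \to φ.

This is a Sahlqvist (Geach-type) schema ◇^1□^3φ → □^0◇^0φ.
Minimal-valuation argument: fix x; take any y with xR^1y and any z with xR^0z. Set V(φ) to the set of worlds R-reachable from y in exactly 3 steps. Then □^3φ holds at y, so the antecedent holds at x; validity forces ◇^0φ at z, giving a w with zR^0w and yR^3w.
First-order correspondent: \forall x \forall y (xRy \to \exists w (y R^3 w \wedge x = w)).

\forall x \forall y (xRy \to \exists w (y R^3 w \wedge x = w))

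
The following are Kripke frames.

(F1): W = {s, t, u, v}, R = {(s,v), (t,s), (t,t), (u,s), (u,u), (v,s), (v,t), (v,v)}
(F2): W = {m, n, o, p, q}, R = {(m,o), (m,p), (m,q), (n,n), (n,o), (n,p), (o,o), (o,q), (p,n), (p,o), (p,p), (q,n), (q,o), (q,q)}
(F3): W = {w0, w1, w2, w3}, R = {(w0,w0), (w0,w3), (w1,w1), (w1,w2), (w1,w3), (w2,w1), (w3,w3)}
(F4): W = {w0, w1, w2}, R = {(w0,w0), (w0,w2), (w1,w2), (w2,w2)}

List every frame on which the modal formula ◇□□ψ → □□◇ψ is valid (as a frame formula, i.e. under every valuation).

This is the axiom for a generalized confluence (Geach) condition; its first-order frame correspondent is ∀x ∀y ∀z ((xRy ∧ xR²z) → ∃w (yR²w ∧ zRw)).
(F1): satisfies the condition.
(F2): satisfies the condition.
(F3): fails — w1Rw3, w1R²w2 but no w with w3R²w and w2Rw.
(F4): satisfies the condition.

(F1), (F2), (F4)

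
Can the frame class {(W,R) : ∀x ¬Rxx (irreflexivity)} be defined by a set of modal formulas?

Not modally definable

If a class were modally definable it would be closed under surjective bounded morphisms (Goldblatt–Thomason).
The 5-cycle (worlds s,t,u,v,w with s→t→u→v→w→s) is irreflexive, and the map sending every world to a single reflexive point • is a surjective bounded morphism (forth: every edge maps to (•,•); back: every world has a successor). So any modal formula valid on the 5-cycle is also valid on the reflexive point, which is not irreflexive.
Hence irreflexivity is not modally definable.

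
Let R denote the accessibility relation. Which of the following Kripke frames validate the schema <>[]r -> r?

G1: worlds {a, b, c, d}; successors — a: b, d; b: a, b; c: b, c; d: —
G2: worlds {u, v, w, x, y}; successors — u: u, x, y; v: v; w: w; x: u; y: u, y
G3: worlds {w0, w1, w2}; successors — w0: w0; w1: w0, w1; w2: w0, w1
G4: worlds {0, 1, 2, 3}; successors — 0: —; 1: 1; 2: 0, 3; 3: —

G2

This is the axiom for symmetry; its first-order frame correspondent is forall x forall y (Rxy -> Ryx).
G1: fails — Rcb but not Rbc.
G2: holds.
G3: fails — Rw1w0 but not Rw0w1.
G4: fails — R23 but not R32.
Valid on: G2.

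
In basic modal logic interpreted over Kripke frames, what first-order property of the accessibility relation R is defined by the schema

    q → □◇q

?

symmetry

Suppose q→□◇q is valid. Take Rxy and set V(q)={x}. Then q at x, so □◇q at x, so ◇q at y, so some z with Ryz has q; z=x, i.e. Ryx.
Conversely, any frame satisfying ∀x ∀y (Rxy → Ryx) validates the schema.
So the correspondent is symmetry.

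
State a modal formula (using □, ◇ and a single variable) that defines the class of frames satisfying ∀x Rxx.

□ψ → ψ

The condition is reflexivity. The T schema □ψ → ψ defines it.
Suppose □ψ→ψ is valid. At any x set V(ψ)={w : Rxw}. Then □ψ holds at x, so ψ holds at x, i.e. Rxx.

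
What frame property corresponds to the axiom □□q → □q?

density: ∀x ∀y (Rxy → ∃z (Rxz ∧ Rzy))

Suppose □□q→□q is valid. Take Rxy and set V(q)={w : xR²w}. Then □□q at x, so □q at x, so q at y, i.e. ∃z(Rxz∧Rzy).
Conversely, on a frame with density the schema holds at every world under every valuation.
Frame condition: ∀x ∀y (Rxy → ∃z (Rxz ∧ Rzy)).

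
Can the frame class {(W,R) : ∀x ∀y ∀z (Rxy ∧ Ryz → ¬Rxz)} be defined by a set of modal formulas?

Modal frame validity is preserved under surjective bounded morphisms.
The 7-cycle (worlds 0,1,2,3,4,5,6 with 0→1→2→3→4→5→6→0) is intransitive. Mapping every world to a single reflexive point • is a surjective bounded morphism; the reflexive point is not intransitive (R••∧R•• but R••).
So the class is not modally definable.

No — not modally definable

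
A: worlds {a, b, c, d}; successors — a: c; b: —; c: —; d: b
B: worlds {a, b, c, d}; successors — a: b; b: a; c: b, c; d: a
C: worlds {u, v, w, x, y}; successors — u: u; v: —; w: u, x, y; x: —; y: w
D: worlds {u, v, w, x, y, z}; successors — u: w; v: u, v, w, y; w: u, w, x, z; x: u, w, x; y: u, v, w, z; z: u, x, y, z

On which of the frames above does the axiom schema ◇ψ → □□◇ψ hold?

A

This is the axiom for a generalized confluence (Geach) condition; its first-order frame correspondent is ∀x ∀y ∀z ((xRy ∧ xR²z) → ∃w (y = w ∧ zRw)).
A: condition met.
B: fails — cRb, cR²b but no w with b=w and bRw.
C: fails — wRx, wR²u but no t with x=t and uRt.
D: fails — uRw, uR²z but no t with w=t and zRt.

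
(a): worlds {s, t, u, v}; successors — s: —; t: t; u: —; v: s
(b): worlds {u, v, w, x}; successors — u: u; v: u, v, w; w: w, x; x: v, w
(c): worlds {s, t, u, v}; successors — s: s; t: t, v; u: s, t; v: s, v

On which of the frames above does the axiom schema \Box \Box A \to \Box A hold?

(b), (c)

Frame correspondent (Sahlqvist): \forall x \forall y (Rxy \to \exists z (Rxz \wedge Rzy)) — i.e. density.
(a): fails — Rvs but no z with Rvz and Rzs.
(b): ✓.
(c): ✓.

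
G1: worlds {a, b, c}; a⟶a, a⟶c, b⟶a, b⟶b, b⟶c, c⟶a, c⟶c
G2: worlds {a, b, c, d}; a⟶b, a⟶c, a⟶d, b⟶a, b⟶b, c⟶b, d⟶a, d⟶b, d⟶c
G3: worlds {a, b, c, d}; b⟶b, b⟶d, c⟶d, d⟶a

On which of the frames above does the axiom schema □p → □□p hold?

The schema corresponds to transitivity: ∀x ∀y ∀z (Rxy ∧ Ryz → Rxz).
G1: satisfies the condition.
G2: fails — Rab and Rba but not Raa.
G3: fails — Rbd and Rda but not Rba.

G1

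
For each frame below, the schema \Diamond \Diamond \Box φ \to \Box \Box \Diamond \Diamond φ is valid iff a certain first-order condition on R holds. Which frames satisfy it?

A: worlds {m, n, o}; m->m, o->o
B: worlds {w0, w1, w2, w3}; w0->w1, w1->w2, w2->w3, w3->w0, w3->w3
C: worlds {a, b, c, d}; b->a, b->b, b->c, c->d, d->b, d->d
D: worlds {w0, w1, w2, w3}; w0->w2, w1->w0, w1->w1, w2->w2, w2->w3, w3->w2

The schema corresponds to a generalized confluence (Geach) condition: \forall x \forall y \forall z ((x R^2 y \wedge x R^2 z) \to \exists w (yRw \wedge z R^2 w)).
A: ✓.
B: fails — w2R²w0, w2R²w0 but no w with w0Rw and w0R²w.
C: fails — bR²a, bR²a but no w with aRw and aR²w.
D: fails — w1R²w1, w1R²w0 but no w with w1Rw and w0R²w.
Valid on: A.

A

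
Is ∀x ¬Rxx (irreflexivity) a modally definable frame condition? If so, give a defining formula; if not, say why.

No

If a class were modally definable it would be closed under surjective bounded morphisms (Goldblatt–Thomason).
The 4-cycle (worlds 0,1,2,3 with 0→1→2→3→0) is irreflexive, and the map sending every world to a single reflexive point • is a surjective bounded morphism (forth: every edge maps to (•,•); back: every world has a successor). So any modal formula valid on the 4-cycle is also valid on the reflexive point, which is not irreflexive.
So no modal formula (or set of formulas) defines exactly the irreflexive frames.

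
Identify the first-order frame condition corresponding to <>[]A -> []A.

The Euclidean property

Replacing A by ¬A and contraposing gives the equivalent schema ◇A → □◇A.
Suppose ◇A→□◇A is valid. Take Rxy, Rxz and set V(A)={y}. Then ◇A at x, so □◇A at x, so ◇A at z, so some w with Rzw has A; w=y, i.e. Rzy. By symmetry of the argument, Ryz.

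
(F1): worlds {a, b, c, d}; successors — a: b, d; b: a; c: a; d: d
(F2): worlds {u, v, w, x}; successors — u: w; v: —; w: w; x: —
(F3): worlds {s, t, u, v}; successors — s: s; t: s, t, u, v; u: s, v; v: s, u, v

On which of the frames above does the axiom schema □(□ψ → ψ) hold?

(F2)

The schema corresponds to shift-reflexivity: ∀x ∀y (Rxy → Ryy).
(F1): fails — Rab but not Rbb.
(F2): ✓.
(F3): fails — Rvu but not Ruu.
Valid on: (F2).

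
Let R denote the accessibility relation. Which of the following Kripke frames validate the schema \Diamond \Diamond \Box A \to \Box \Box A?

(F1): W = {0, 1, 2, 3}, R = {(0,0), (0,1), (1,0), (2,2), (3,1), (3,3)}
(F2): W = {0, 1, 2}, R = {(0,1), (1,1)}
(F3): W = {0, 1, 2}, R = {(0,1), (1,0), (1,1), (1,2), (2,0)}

(F2)

Frame correspondent (Sahlqvist): \forall x \forall y \forall z ((x R^2 y \wedge x R^2 z) \to \exists w (yRw \wedge z = w)) — i.e. a generalized confluence (Geach) condition.
(F1): fails — 0R²1, 0R²1 but no w with 1Rw and 1=w.
(F2): ✓.
(F3): fails — 0R²0, 0R²0 but no w with 0Rw and 0=w.
Valid on: (F2).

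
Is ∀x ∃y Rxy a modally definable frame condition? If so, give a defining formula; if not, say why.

This is a Sahlqvist condition; the D axiom □q → ◇q defines it.
Suppose □q→◇q is valid. At any x set V(q)=W. Then □q at x, so ◇q at x, so x has a successor.

Yes, by □q → ◇q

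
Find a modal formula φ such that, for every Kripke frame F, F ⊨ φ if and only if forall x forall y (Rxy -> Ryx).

This is symmetry; the standard corresponding axiom is B: q → □◇q.
Suppose q→□◇q is valid. Take Rxy and set V(q)={x}. Then q at x, so □◇q at x, so ◇q at y, so some z with Ryz has q; z=x, i.e. Ryx.

q → □◇q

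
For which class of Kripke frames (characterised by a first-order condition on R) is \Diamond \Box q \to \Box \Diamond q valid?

This schema is the .2 axiom.
Its frame correspondent is convergence — \forall x \forall y \forall z (Rxy \wedge Rxz \to \exists w (Ryw \wedge Rzw)).

Convergence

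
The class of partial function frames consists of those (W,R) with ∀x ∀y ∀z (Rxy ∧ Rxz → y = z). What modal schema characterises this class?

A defining formula is ◇ψ → □ψ (the CD axiom).
Suppose ◇ψ→□ψ is valid. Take Rxy, Rxz and set V(ψ)={y}. Then ◇ψ at x, so □ψ at x, so ψ at z, i.e. z=y.

◇ψ → □ψ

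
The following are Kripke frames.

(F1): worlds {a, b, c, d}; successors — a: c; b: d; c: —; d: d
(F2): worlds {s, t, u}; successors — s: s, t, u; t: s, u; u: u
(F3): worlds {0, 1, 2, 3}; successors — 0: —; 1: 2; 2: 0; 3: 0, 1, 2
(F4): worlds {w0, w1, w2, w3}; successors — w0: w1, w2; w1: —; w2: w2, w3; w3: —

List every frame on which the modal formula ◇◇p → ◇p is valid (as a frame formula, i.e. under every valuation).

(F1)

This is the axiom for transitivity; its first-order frame correspondent is ∀x ∀y ∀z (Rxy ∧ Ryz → Rxz).
(F1): condition met.
(F2): fails — Rts and Rst but not Rtt.
(F3): fails — R12 and R20 but not R10.
(F4): fails — Rw0w2 and Rw2w3 but not Rw0w3.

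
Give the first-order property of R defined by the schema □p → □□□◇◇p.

∀x ∀z (xR³z → ∃w (xRw ∧ zR²w))

This is a Sahlqvist (Geach-type) schema ◇^0□^1p → □^3◇^2p.
Minimal-valuation argument: fix x; take any y with xR^0y and any z with xR^3z. Set V(p) to the set of worlds R-reachable from y in exactly 1 step. Then □^1p holds at y, so the antecedent holds at x; validity forces ◇^2p at z, giving a w with zR^2w and yR^1w.
First-order correspondent: ∀x ∀z (xR³z → ∃w (xRw ∧ zR²w)).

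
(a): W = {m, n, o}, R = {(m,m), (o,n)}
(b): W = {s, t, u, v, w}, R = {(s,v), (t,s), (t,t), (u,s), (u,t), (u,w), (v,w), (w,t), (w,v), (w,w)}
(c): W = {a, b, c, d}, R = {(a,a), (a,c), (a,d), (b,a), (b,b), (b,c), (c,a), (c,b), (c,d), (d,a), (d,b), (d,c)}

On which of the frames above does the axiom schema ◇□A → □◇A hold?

This is the axiom for convergence; its first-order frame correspondent is ∀x ∀y ∀z (Rxy ∧ Rxz → ∃w (Ryw ∧ Rzw)).
(a): fails — Ron and Ron but n and n have no common successor.
(b): fails — Rts and Rtt but s and t have no common successor.
(c): condition met.

(c)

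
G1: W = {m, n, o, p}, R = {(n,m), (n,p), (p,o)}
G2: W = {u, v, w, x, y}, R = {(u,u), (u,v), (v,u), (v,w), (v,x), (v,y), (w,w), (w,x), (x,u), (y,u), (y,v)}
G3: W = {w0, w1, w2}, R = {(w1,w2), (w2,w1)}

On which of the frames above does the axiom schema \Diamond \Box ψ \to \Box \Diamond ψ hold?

G3

This is the axiom for convergence; its first-order frame correspondent is \forall x \forall y \forall z (Rxy \wedge Rxz \to \exists w (Ryw \wedge Rzw)).
G1: fails — Rnm and Rnm but m and m have no common successor.
G2: fails — Rvw and Rvu but w and u have no common successor.
G3: condition met.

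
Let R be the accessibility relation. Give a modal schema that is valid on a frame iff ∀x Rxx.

The condition is reflexivity. The T schema □ψ → ψ defines it.
Suppose □ψ→ψ is valid. At any x set V(ψ)={w : Rxw}. Then □ψ holds at x, so ψ holds at x, i.e. Rxx.

□ψ → ψ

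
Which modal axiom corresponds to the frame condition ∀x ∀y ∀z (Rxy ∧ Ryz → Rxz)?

This is transitivity; the standard corresponding axiom is 4: □s → □□s.
Suppose □s→□□s is valid. Take Rxy, Ryz and set V(s)={w : Rxw}. Then □s at x, so □□s at x, so □s at y, so s at z, i.e. Rxz.

□s → □□s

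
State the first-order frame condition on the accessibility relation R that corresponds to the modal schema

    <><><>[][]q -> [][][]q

This is a Sahlqvist (Geach-type) schema ◇^3□^2q → □^3◇^0q.
First-order correspondent: forall x forall y forall z ((x R^3 y & x R^3 z) -> exists w (y R^2 w & z = w)).

forall x forall y forall z ((x R^3 y & x R^3 z) -> exists w (y R^2 w & z = w))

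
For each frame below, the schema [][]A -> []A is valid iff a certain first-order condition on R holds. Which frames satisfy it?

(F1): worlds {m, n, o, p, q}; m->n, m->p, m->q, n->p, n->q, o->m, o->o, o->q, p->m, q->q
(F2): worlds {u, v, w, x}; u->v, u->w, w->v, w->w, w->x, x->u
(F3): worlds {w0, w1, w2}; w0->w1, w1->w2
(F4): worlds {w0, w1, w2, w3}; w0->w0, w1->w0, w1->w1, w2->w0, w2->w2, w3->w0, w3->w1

The schema corresponds to density: forall x forall y (Rxy -> exists z (Rxz & Rzy)).
(F1): fails — Rpm but no z with Rpz and Rzm.
(F2): fails — Rxu but no z with Rxz and Rzu.
(F3): fails — Rw1w2 but no z with Rw1z and Rzw2.
(F4): satisfies the condition.

(F4)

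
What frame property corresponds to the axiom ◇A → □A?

Partial functionality

Suppose ◇A→□A is valid. Take Rxy, Rxz and set V(A)={y}. Then ◇A at x, so □A at x, so A at z, i.e. z=y.
Conversely, on a frame with partial functionality the schema holds at every world under every valuation.
Frame condition: ∀x ∀y ∀z (Rxy ∧ Rxz → y = z).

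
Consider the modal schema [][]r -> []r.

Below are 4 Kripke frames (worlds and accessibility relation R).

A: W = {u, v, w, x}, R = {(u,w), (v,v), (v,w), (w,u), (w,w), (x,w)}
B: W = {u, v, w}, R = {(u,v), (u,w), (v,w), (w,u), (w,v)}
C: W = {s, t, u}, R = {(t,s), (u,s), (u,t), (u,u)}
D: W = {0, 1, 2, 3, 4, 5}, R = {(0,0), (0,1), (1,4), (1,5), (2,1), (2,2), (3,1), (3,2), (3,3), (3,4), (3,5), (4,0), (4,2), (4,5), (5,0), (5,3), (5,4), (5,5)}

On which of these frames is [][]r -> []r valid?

A, D

Frame correspondent (Sahlqvist): forall x forall y (Rxy -> exists z (Rxz & Rzy)) — i.e. density.
A: satisfies the condition.
B: fails — Rwu but no z with Rwz and Rzu.
C: fails — Rts but no z with Rtz and Rzs.
D: satisfies the condition.
Valid on: A, D.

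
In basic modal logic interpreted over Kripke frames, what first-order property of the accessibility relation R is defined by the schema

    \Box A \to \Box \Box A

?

transitivity

Suppose □A→□□A is valid. Take Rxy, Ryz and set V(A)={w : Rxw}. Then □A at x, so □□A at x, so □A at y, so A at z, i.e. Rxz.
Conversely, on a frame with transitivity the schema holds at every world under every valuation.
So the correspondent is transitivity.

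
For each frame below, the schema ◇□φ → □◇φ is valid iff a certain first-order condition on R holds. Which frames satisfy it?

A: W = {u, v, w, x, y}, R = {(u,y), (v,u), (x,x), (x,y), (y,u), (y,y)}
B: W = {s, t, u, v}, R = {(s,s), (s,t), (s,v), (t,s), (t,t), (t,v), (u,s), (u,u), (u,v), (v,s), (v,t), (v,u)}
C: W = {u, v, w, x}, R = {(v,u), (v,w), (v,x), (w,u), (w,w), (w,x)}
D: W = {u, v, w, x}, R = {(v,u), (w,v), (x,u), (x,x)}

A, B

The schema corresponds to convergence: ∀x ∀y ∀z (Rxy ∧ Rxz → ∃w (Ryw ∧ Rzw)).
A: ✓.
B: ✓.
C: fails — Rvw and Rvu but w and u have no common successor.
D: fails — Rvu and Rvu but u and u have no common successor.
Valid on: A, B.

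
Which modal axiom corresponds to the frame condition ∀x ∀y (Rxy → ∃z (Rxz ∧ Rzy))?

The condition is density. The C4 schema □□r → □r defines it.
Suppose □□r→□r is valid. Take Rxy and set V(r)={w : xR²w}. Then □□r at x, so □r at x, so r at y, i.e. ∃z(Rxz∧Rzy).

□□r → □r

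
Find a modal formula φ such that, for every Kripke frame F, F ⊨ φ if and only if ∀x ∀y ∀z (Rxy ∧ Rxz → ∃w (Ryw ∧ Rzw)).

◇□q → □◇q

The condition is convergence. The .2 schema ◇□q → □◇q defines it.
Suppose ◇□q→□◇q is valid. Take Rxy, Rxz and set V(q)={w : Ryw}. Then □q at y so ◇□q at x, so □◇q at x, so ◇q at z, giving w with Rzw and Ryw.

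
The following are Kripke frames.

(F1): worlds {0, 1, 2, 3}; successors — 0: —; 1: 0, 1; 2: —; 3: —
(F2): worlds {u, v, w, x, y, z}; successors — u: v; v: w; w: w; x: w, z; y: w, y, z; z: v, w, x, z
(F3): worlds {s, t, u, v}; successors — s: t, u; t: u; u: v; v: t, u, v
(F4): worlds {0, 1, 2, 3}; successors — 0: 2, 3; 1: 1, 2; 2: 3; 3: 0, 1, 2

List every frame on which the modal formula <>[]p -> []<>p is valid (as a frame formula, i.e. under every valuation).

(F2)

Frame correspondent (Sahlqvist): forall x forall y forall z (Rxy & Rxz -> exists w (Ryw & Rzw)) — i.e. convergence.
(F1): fails — R10 and R10 but 0 and 0 have no common successor.
(F2): condition met.
(F3): fails — Rsu and Rst but u and t have no common successor.
(F4): fails — R02 and R03 but 2 and 3 have no common successor.
Valid on: (F2).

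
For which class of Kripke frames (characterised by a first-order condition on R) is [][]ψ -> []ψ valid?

density: forall x forall y (Rxy -> exists z (Rxz & Rzy))

Suppose □□ψ→□ψ is valid. Take Rxy and set V(ψ)={w : xR²w}. Then □□ψ at x, so □ψ at x, so ψ at y, i.e. ∃z(Rxz∧Rzy).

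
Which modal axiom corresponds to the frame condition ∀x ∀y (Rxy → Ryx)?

p → □◇p

A defining formula is p → □◇p (the B axiom).
Suppose p→□◇p is valid. Take Rxy and set V(p)={x}. Then p at x, so □◇p at x, so ◇p at y, so some z with Ryz has p; z=x, i.e. Ryx.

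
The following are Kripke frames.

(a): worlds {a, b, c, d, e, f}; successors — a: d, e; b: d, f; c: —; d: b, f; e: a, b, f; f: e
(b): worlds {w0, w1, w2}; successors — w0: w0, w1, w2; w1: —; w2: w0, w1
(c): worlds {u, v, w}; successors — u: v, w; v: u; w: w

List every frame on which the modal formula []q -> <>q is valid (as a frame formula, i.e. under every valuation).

(c)

This is the axiom for seriality; its first-order frame correspondent is forall x exists y Rxy.
(a): fails — world c has no successor.
(b): fails — world w1 has no successor.
(c): satisfies the condition.
Valid on: (c).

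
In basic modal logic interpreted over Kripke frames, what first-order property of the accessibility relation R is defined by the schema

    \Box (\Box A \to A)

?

Suppose □(□A→A) is valid. Take Rxy and set V(A)={w : Ryw}. Then at y, □A holds; since □(□A→A) at x, □A→A at y, so A at y, i.e. Ryy.
Conversely, on a frame with shift-reflexivity the schema holds at every world under every valuation.
So the correspondent is shift-reflexivity.

shift-reflexivity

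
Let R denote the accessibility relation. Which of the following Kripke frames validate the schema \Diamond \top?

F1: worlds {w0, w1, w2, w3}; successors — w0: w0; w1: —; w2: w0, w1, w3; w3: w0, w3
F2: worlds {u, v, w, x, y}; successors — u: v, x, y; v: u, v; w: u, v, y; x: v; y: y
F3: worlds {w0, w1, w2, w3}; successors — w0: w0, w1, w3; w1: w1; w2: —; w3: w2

The schema corresponds to seriality: \forall x \exists y Rxy.
F1: fails — world w1 has no successor.
F2: holds.
F3: fails — world w2 has no successor.

F2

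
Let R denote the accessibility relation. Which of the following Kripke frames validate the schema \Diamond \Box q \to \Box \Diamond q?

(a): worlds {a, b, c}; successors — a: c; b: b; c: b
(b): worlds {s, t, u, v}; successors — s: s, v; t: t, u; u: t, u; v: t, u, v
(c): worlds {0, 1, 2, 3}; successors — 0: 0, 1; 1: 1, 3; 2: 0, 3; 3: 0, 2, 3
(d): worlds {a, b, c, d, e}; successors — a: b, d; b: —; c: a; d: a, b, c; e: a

(a), (b), (c)

The schema corresponds to convergence: \forall x \forall y \forall z (Rxy \wedge Rxz \to \exists w (Ryw \wedge Rzw)).
(a): ✓.
(b): ✓.
(c): ✓.
(d): fails — Rab and Rab but b and b have no common successor.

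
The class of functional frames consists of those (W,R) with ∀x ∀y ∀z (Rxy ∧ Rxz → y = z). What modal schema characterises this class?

The condition is partial functionality. The CD schema ◇ψ → □ψ defines it.
Suppose ◇ψ→□ψ is valid. Take Rxy, Rxz and set V(ψ)={y}. Then ◇ψ at x, so □ψ at x, so ψ at z, i.e. z=y.

◇ψ → □ψ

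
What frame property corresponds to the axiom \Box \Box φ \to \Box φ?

Suppose □□φ→□φ is valid. Take Rxy and set V(φ)={w : xR²w}. Then □□φ at x, so □φ at x, so φ at y, i.e. ∃z(Rxz∧Rzy).

Density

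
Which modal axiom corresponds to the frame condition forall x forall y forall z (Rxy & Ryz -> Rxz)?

A defining formula is □r → □□r (the 4 axiom).
Suppose □r→□□r is valid. Take Rxy, Ryz and set V(r)={w : Rxw}. Then □r at x, so □□r at x, so □r at y, so r at z, i.e. Rxz.

□r → □□r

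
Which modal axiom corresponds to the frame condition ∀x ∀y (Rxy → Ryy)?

A defining formula is □(□ψ → ψ) (the T□ axiom).
Suppose □(□ψ→ψ) is valid. Take Rxy and set V(ψ)={w : Ryw}. Then at y, □ψ holds; since □(□ψ→ψ) at x, □ψ→ψ at y, so ψ at y, i.e. Ryy.

□(□ψ → ψ)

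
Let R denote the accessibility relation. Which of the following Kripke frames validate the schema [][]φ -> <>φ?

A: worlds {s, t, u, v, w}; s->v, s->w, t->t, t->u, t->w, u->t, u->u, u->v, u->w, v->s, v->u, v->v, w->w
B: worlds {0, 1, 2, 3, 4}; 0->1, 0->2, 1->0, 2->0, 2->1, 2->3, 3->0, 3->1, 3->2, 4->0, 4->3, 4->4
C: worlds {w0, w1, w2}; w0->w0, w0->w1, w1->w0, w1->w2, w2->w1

A

This is the axiom for a generalized confluence (Geach) condition; its first-order frame correspondent is forall x exists w (x R^2 w & xRw).
A: satisfies the condition.
B: fails — at 1 but no w with 1R²w and 1Rw.
C: fails — at w2 but no w with w2R²w and w2Rw.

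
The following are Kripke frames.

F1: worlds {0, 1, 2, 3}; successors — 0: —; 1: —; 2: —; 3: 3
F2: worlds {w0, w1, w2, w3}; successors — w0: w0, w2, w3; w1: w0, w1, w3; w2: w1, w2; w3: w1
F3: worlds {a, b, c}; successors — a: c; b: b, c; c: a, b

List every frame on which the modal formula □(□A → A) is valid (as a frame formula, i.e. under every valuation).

F1

This is the axiom for shift-reflexivity; its first-order frame correspondent is ∀x ∀y (Rxy → Ryy).
F1: condition met.
F2: fails — Rw1w3 but not Rw3w3.
F3: fails — Rbc but not Rcc.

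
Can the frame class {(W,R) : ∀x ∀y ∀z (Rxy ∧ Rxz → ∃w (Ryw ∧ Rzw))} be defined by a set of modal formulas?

Yes, by ◇□r → □◇r

This is a Sahlqvist condition; the .2 axiom ◇□r → □◇r defines it.
Suppose ◇□r→□◇r is valid. Take Rxy, Rxz and set V(r)={w : Ryw}. Then □r at y so ◇□r at x, so □◇r at x, so ◇r at z, giving w with Rzw and Ryw.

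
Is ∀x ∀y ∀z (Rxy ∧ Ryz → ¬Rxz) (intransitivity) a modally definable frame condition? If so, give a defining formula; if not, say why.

No

If a class were modally definable it would be closed under surjective bounded morphisms (Goldblatt–Thomason).
The 3-cycle (worlds w0,w1,w2 with w0→w1→w2→w0) is intransitive. Mapping every world to a single reflexive point • is a surjective bounded morphism; the reflexive point is not intransitive (R••∧R•• but R••).
So no modal formula (or set of formulas) defines exactly the intransitive frames.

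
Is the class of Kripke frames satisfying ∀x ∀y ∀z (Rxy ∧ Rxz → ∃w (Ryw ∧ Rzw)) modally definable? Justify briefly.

The condition is convergence. A defining modal formula is ◇□r → □◇r.
Suppose ◇□r→□◇r is valid. Take Rxy, Rxz and set V(r)={w : Ryw}. Then □r at y so ◇□r at x, so □◇r at x, so ◇r at z, giving w with Rzw and Ryw.

Yes, by ◇□r → □◇r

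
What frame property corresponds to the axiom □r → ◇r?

Suppose □r→◇r is valid. At any x set V(r)=W. Then □r at x, so ◇r at x, so x has a successor.

seriality: ∀x ∃y Rxy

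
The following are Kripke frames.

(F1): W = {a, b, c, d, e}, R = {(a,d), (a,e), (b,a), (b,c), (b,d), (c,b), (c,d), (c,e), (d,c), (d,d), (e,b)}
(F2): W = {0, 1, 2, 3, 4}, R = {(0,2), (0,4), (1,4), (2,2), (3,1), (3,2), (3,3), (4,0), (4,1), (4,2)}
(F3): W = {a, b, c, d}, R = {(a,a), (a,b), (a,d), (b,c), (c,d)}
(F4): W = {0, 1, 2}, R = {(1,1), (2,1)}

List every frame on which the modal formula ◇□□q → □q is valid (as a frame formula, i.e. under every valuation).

(F4)

Frame correspondent (Sahlqvist): ∀x ∀y ∀z ((xRy ∧ xRz) → ∃w (yR²w ∧ z = w)) — i.e. a generalized confluence (Geach) condition.
(F1): fails — aRe, aRe but no w with eR²w and e=w.
(F2): fails — 0R2, 0R4 but no w with 2R²w and 4=w.
(F3): fails — aRb, aRa but no w with bR²w and a=w.
(F4): ✓.
Valid on: (F4).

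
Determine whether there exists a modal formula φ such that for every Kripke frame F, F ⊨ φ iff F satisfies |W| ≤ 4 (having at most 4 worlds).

Not definable by any modal formula

If a class were modally definable it would be closed under disjoint unions (Goldblatt–Thomason).
Any modal formula valid on each of 5 disjoint one-world frames is valid on their disjoint union (validity is preserved under disjoint unions). Each one-world frame has |W|=1≤4, but the union has |W|=5.
Hence having at most 4 worlds is not modally definable.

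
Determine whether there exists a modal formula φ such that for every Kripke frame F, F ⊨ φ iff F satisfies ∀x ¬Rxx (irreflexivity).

Any modally definable frame class is closed under surjective bounded morphisms.
The 2-cycle (worlds a,b with a→b→a) is irreflexive, and the map sending every world to a single reflexive point • is a surjective bounded morphism (forth: every edge maps to (•,•); back: every world has a successor). So any modal formula valid on the 2-cycle is also valid on the reflexive point, which is not irreflexive.
So no modal formula (or set of formulas) defines exactly the irreflexive frames.

No — not modally definable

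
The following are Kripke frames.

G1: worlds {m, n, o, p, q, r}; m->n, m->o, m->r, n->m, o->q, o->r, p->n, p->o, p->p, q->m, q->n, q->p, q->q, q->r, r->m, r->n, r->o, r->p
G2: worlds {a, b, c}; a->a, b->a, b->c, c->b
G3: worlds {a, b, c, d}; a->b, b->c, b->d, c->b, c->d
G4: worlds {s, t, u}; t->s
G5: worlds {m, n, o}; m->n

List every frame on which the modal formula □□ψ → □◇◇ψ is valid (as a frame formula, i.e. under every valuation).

G1, G2

This is the axiom for a generalized confluence (Geach) condition; its first-order frame correspondent is ∀x ∀z (xRz → ∃w (xR²w ∧ zR²w)).
G1: holds.
G2: holds.
G3: fails — bRd but no w with bR²w and dR²w.
G4: fails — tRs but no w with tR²w and sR²w.
G5: fails — mRn but no w with mR²w and nR²w.
Valid on: G1, G2.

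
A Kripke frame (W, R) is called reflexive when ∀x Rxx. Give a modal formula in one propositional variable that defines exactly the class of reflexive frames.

The condition is reflexivity. The T schema □q → q defines it.

□q → q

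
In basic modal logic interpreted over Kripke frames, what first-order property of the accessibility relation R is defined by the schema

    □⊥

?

This schema is the Ver axiom.
Its frame correspondent is emptiness of R — ∀x ∀y ¬Rxy.

Emptiness of R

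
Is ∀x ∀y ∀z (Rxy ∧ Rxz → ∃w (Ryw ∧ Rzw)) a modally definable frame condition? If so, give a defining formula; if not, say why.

Definable; ◇□p → □◇p defines it

The condition is convergence. A defining modal formula is ◇□p → □◇p.
Suppose ◇□p→□◇p is valid. Take Rxy, Rxz and set V(p)={w : Ryw}. Then □p at y so ◇□p at x, so □◇p at x, so ◇p at z, giving w with Rzw and Ryw.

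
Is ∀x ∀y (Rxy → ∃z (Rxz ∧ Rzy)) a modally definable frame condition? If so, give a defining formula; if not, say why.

This is a Sahlqvist condition; the C4 axiom □□r → □r defines it.
Suppose □□r→□r is valid. Take Rxy and set V(r)={w : xR²w}. Then □□r at x, so □r at x, so r at y, i.e. ∃z(Rxz∧Rzy).

Yes — defined by □□r → □r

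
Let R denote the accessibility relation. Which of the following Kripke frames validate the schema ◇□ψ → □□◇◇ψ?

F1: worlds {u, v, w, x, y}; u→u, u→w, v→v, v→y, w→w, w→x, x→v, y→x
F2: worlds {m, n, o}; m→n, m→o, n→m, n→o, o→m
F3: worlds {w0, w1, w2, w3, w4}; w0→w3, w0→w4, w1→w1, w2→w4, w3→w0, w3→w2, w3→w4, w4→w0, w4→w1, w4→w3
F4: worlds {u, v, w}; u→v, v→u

F4

Frame correspondent (Sahlqvist): ∀x ∀y ∀z ((xRy ∧ xR²z) → ∃w (yRw ∧ zR²w)) — i.e. a generalized confluence (Geach) condition.
F1: fails — uRu, uR²x but no t with uRt and xR²t.
F2: fails — mRo, mR²o but no w with oRw and oR²w.
F3: fails — w0Rw3, w0R²w1 but no w with w3Rw and w1R²w.
F4: satisfies the condition.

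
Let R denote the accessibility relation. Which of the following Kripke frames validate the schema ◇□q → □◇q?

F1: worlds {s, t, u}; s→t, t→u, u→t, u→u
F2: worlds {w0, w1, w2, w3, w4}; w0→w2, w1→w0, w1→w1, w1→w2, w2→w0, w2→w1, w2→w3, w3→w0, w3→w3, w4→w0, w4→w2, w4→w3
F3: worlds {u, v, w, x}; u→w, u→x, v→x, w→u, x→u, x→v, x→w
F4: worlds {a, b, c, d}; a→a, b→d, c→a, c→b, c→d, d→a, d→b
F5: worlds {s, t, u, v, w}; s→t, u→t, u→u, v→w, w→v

F1

Frame correspondent (Sahlqvist): ∀x ∀y ∀z (Rxy ∧ Rxz → ∃w (Ryw ∧ Rzw)) — i.e. convergence.
F1: ✓.
F2: fails — Rw1w2 and Rw1w0 but w2 and w0 have no common successor.
F3: fails — Rxw and Rxu but w and u have no common successor.
F4: fails — Rcd and Rcb but d and b have no common successor.
F5: fails — Rst and Rst but t and t have no common successor.
Valid on: F1.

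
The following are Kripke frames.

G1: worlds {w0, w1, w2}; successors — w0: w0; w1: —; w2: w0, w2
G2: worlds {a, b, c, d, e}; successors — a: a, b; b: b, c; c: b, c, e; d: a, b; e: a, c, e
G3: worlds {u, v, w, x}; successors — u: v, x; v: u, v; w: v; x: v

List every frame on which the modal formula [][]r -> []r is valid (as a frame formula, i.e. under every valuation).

This is the axiom for density; its first-order frame correspondent is forall x forall y (Rxy -> exists z (Rxz & Rzy)).
G1: condition met.
G2: condition met.
G3: fails — Rux but no z with Ruz and Rzx.
Valid on: G1, G2.

G1, G2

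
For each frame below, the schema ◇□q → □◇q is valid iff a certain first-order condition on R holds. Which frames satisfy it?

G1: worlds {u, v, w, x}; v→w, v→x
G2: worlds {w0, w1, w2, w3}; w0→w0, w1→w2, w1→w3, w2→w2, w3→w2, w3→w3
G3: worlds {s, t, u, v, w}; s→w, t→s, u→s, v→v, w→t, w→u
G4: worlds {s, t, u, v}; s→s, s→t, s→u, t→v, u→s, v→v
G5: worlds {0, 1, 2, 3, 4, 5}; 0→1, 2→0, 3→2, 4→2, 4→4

G2, G3

The schema corresponds to convergence: ∀x ∀y ∀z (Rxy ∧ Rxz → ∃w (Ryw ∧ Rzw)).
G1: fails — Rvx and Rvx but x and x have no common successor.
G2: holds.
G3: holds.
G4: fails — Rsu and Rst but u and t have no common successor.
G5: fails — R01 and R01 but 1 and 1 have no common successor.
Valid on: G2, G3.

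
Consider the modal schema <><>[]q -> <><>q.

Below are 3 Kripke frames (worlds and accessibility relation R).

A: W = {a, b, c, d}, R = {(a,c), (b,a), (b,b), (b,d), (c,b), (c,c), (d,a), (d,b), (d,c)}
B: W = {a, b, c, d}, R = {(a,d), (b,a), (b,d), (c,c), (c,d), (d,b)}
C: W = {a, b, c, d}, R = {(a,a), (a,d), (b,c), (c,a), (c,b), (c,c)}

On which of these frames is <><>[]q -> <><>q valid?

A

The schema corresponds to a generalized confluence (Geach) condition: forall x forall y (x R^2 y -> exists w (yRw & x R^2 w)).
A: ✓.
B: fails — aR²b but no w with bRw and aR²w.
C: fails — aR²d but no w with dRw and aR²w.
Valid on: A.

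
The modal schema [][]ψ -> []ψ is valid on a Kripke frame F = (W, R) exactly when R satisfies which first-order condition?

Density

This is the C4 axiom.
It corresponds to density: forall x forall y (Rxy -> exists z (Rxz & Rzy)).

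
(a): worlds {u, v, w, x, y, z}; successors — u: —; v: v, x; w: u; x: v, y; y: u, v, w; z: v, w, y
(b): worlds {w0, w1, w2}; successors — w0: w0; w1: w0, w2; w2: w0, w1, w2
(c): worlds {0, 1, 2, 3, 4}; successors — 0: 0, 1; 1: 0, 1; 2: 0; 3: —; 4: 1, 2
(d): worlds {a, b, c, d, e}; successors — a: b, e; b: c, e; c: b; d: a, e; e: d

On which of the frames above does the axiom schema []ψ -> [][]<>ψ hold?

(b), (c)

The schema corresponds to a generalized confluence (Geach) condition: forall x forall z (x R^2 z -> exists w (xRw & zRw)).
(a): fails — xR²u but no t with xRt and uRt.
(b): ✓.
(c): ✓.
(d): fails — aR²e but no w with aRw and eRw.
Valid on: (b), (c).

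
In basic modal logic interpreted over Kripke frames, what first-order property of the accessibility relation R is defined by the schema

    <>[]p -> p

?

symmetry: forall x forall y (Rxy -> Ryx)

This schema is equivalent to the B axiom p → □◇p.
It corresponds to symmetry: forall x forall y (Rxy -> Ryx).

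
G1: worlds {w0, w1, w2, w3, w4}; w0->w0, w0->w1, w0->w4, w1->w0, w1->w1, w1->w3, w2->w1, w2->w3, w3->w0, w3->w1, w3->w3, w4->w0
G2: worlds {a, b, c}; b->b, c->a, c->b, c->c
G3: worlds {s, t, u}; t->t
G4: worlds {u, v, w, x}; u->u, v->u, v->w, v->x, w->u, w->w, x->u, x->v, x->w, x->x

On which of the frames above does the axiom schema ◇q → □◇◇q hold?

G1, G3

The schema corresponds to a generalized confluence (Geach) condition: ∀x ∀y ∀z ((xRy ∧ xRz) → ∃w (y = w ∧ zR²w)).
G1: holds.
G2: fails — cRa, cRa but no w with a=w and aR²w.
G3: holds.
G4: fails — vRw, vRu but no t with w=t and uR²t.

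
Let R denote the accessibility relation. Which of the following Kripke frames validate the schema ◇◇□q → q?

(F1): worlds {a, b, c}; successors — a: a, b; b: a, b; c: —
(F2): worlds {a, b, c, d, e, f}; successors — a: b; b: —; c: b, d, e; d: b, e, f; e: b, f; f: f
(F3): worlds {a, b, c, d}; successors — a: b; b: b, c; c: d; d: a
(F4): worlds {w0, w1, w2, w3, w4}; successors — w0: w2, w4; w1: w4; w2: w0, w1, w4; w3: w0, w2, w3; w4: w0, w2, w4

(F1)

Frame correspondent (Sahlqvist): ∀x ∀y (xR²y → ∃w (yRw ∧ x = w)) — i.e. a generalized confluence (Geach) condition.
(F1): holds.
(F2): fails — cR²b but no w with bRw and c=w.
(F3): fails — aR²b but no w with bRw and a=w.
(F4): fails — w0R²w0 but no w with w0Rw and w0=w.
Valid on: (F1).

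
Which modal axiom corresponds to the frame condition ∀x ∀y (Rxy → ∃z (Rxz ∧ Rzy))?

□□p → □p

The condition is density. The C4 schema □□p → □p defines it.
Suppose □□p→□p is valid. Take Rxy and set V(p)={w : xR²w}. Then □□p at x, so □p at x, so p at y, i.e. ∃z(Rxz∧Rzy).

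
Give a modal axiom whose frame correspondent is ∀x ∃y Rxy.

□q → ◇q

A defining formula is □q → ◇q (the D axiom).
Suppose □q→◇q is valid. At any x set V(q)=W. Then □q at x, so ◇q at x, so x has a successor.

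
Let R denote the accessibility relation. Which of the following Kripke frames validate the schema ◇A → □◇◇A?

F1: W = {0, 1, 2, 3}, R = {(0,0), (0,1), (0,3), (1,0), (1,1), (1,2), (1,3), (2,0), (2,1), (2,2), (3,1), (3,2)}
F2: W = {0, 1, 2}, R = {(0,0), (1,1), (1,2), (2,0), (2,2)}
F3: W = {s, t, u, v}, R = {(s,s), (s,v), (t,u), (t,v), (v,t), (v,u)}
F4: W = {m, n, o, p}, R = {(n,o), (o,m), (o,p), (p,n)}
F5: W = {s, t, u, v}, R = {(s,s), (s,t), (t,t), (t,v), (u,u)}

This is the axiom for a generalized confluence (Geach) condition; its first-order frame correspondent is ∀x ∀y ∀z ((xRy ∧ xRz) → ∃w (y = w ∧ zR²w)).
F1: holds.
F2: fails — 1R1, 1R2 but no w with 1=w and 2R²w.
F3: fails — sRs, sRv but no w with s=w and vR²w.
F4: fails — nRo, nRo but no w with o=w and oR²w.
F5: fails — sRs, sRt but no w with s=w and tR²w.

F1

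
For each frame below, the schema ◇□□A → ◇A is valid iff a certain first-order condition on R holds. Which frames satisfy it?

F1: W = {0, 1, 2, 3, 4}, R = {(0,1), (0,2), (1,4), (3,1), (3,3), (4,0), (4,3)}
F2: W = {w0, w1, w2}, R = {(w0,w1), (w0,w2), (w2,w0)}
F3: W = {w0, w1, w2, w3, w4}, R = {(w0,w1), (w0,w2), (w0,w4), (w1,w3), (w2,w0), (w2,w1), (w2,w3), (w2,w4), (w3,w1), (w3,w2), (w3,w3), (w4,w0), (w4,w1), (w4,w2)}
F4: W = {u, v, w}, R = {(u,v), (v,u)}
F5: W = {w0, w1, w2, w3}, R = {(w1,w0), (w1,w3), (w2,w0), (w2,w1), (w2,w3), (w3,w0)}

Frame correspondent (Sahlqvist): ∀x ∀y (xRy → ∃w (yR²w ∧ xRw)) — i.e. a generalized confluence (Geach) condition.
F1: fails — 0R1 but no w with 1R²w and 0Rw.
F2: fails — w0Rw1 but no w with w1R²w and w0Rw.
F3: satisfies the condition.
F4: satisfies the condition.
F5: fails — w1Rw0 but no w with w0R²w and w1Rw.
Valid on: F3, F4.

F3, F4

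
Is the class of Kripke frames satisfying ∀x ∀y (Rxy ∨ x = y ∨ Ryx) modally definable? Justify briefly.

Modal frame validity is preserved under disjoint unions.
Take 3 disjoint single-world reflexive frames: each is trivially connected, but their disjoint union has 3 worlds with no edge between distinct components, so it is not connected.
Hence connectedness of R is not modally definable.

Not definable by any modal formula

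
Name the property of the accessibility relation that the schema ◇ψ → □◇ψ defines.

Suppose ◇ψ→□◇ψ is valid. Take Rxy, Rxz and set V(ψ)={y}. Then ◇ψ at x, so □◇ψ at x, so ◇ψ at z, so some w with Rzw has ψ; w=y, i.e. Rzy. By symmetry of the argument, Ryz.
The converse is a direct semantic check.
Frame condition: ∀x ∀y ∀z (Rxy ∧ Rxz → Ryz).

the Euclidean property: ∀x ∀y ∀z (Rxy ∧ Rxz → Ryz)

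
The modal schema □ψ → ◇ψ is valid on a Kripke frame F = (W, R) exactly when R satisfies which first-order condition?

This is the D axiom.
Its frame correspondent is seriality — ∀x ∃y Rxy.

seriality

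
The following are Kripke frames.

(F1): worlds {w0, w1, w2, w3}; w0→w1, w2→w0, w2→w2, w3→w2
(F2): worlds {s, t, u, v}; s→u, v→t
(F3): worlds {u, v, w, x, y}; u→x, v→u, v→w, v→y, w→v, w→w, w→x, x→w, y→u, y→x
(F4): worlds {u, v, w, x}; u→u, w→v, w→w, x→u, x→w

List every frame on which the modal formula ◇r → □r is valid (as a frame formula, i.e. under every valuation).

This is the axiom for partial functionality; its first-order frame correspondent is ∀x ∀y ∀z (Rxy ∧ Rxz → y = z).
(F1): fails — w2 sees both w0 and w2.
(F2): holds.
(F3): fails — v sees both u and w.
(F4): fails — w sees both v and w.
Valid on: (F2).

(F2)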